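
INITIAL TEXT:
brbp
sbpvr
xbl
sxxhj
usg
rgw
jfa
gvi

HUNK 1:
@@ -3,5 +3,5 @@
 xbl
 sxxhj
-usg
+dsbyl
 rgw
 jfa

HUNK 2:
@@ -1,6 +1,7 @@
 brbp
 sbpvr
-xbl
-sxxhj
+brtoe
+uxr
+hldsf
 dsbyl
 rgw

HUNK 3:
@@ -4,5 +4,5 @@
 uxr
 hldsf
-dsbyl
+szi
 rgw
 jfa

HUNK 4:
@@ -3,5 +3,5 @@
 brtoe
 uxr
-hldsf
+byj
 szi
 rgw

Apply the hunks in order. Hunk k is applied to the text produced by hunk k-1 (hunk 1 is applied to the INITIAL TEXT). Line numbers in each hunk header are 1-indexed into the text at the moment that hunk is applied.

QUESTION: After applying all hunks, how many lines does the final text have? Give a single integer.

Hunk 1: at line 3 remove [usg] add [dsbyl] -> 8 lines: brbp sbpvr xbl sxxhj dsbyl rgw jfa gvi
Hunk 2: at line 1 remove [xbl,sxxhj] add [brtoe,uxr,hldsf] -> 9 lines: brbp sbpvr brtoe uxr hldsf dsbyl rgw jfa gvi
Hunk 3: at line 4 remove [dsbyl] add [szi] -> 9 lines: brbp sbpvr brtoe uxr hldsf szi rgw jfa gvi
Hunk 4: at line 3 remove [hldsf] add [byj] -> 9 lines: brbp sbpvr brtoe uxr byj szi rgw jfa gvi
Final line count: 9

Answer: 9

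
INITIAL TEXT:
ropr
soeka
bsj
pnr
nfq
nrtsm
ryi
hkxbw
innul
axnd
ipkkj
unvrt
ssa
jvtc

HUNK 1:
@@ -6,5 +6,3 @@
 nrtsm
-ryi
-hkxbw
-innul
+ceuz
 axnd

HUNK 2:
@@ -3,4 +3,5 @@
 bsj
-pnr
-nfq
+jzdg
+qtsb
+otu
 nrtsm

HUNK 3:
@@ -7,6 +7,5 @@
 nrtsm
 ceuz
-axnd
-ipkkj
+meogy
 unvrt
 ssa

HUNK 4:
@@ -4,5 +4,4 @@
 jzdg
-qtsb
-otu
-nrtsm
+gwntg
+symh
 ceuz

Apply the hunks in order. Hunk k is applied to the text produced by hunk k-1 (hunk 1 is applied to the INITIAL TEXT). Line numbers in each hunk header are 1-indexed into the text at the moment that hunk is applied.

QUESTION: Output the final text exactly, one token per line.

Answer: ropr
soeka
bsj
jzdg
gwntg
symh
ceuz
meogy
unvrt
ssa
jvtc

Derivation:
Hunk 1: at line 6 remove [ryi,hkxbw,innul] add [ceuz] -> 12 lines: ropr soeka bsj pnr nfq nrtsm ceuz axnd ipkkj unvrt ssa jvtc
Hunk 2: at line 3 remove [pnr,nfq] add [jzdg,qtsb,otu] -> 13 lines: ropr soeka bsj jzdg qtsb otu nrtsm ceuz axnd ipkkj unvrt ssa jvtc
Hunk 3: at line 7 remove [axnd,ipkkj] add [meogy] -> 12 lines: ropr soeka bsj jzdg qtsb otu nrtsm ceuz meogy unvrt ssa jvtc
Hunk 4: at line 4 remove [qtsb,otu,nrtsm] add [gwntg,symh] -> 11 lines: ropr soeka bsj jzdg gwntg symh ceuz meogy unvrt ssa jvtc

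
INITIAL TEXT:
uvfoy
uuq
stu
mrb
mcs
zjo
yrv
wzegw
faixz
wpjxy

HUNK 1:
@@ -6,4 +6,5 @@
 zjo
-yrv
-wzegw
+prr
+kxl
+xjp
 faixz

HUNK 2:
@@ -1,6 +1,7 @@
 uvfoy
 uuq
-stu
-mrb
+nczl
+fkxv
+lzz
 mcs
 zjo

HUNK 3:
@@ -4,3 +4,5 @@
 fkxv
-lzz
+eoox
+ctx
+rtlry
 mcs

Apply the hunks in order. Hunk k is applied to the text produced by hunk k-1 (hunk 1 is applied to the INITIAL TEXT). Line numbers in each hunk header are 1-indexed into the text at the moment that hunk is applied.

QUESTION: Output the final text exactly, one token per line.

Hunk 1: at line 6 remove [yrv,wzegw] add [prr,kxl,xjp] -> 11 lines: uvfoy uuq stu mrb mcs zjo prr kxl xjp faixz wpjxy
Hunk 2: at line 1 remove [stu,mrb] add [nczl,fkxv,lzz] -> 12 lines: uvfoy uuq nczl fkxv lzz mcs zjo prr kxl xjp faixz wpjxy
Hunk 3: at line 4 remove [lzz] add [eoox,ctx,rtlry] -> 14 lines: uvfoy uuq nczl fkxv eoox ctx rtlry mcs zjo prr kxl xjp faixz wpjxy

Answer: uvfoy
uuq
nczl
fkxv
eoox
ctx
rtlry
mcs
zjo
prr
kxl
xjp
faixz
wpjxy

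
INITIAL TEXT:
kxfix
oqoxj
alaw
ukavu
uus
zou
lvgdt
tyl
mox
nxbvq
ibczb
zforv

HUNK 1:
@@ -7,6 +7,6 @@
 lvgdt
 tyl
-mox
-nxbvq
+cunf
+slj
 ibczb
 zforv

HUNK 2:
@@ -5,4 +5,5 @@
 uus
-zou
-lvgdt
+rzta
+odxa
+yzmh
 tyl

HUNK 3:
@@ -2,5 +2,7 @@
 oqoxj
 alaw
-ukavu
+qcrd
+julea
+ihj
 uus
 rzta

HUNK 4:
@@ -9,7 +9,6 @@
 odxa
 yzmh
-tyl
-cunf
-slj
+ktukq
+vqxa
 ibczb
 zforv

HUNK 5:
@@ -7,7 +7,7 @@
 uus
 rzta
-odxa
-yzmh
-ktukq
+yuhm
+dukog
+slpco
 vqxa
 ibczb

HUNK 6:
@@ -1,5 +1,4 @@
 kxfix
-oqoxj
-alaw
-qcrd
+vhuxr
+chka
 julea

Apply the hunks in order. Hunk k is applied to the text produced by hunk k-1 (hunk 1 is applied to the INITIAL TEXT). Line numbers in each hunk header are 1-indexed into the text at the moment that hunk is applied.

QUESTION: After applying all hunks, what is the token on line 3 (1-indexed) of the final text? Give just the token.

Answer: chka

Derivation:
Hunk 1: at line 7 remove [mox,nxbvq] add [cunf,slj] -> 12 lines: kxfix oqoxj alaw ukavu uus zou lvgdt tyl cunf slj ibczb zforv
Hunk 2: at line 5 remove [zou,lvgdt] add [rzta,odxa,yzmh] -> 13 lines: kxfix oqoxj alaw ukavu uus rzta odxa yzmh tyl cunf slj ibczb zforv
Hunk 3: at line 2 remove [ukavu] add [qcrd,julea,ihj] -> 15 lines: kxfix oqoxj alaw qcrd julea ihj uus rzta odxa yzmh tyl cunf slj ibczb zforv
Hunk 4: at line 9 remove [tyl,cunf,slj] add [ktukq,vqxa] -> 14 lines: kxfix oqoxj alaw qcrd julea ihj uus rzta odxa yzmh ktukq vqxa ibczb zforv
Hunk 5: at line 7 remove [odxa,yzmh,ktukq] add [yuhm,dukog,slpco] -> 14 lines: kxfix oqoxj alaw qcrd julea ihj uus rzta yuhm dukog slpco vqxa ibczb zforv
Hunk 6: at line 1 remove [oqoxj,alaw,qcrd] add [vhuxr,chka] -> 13 lines: kxfix vhuxr chka julea ihj uus rzta yuhm dukog slpco vqxa ibczb zforv
Final line 3: chka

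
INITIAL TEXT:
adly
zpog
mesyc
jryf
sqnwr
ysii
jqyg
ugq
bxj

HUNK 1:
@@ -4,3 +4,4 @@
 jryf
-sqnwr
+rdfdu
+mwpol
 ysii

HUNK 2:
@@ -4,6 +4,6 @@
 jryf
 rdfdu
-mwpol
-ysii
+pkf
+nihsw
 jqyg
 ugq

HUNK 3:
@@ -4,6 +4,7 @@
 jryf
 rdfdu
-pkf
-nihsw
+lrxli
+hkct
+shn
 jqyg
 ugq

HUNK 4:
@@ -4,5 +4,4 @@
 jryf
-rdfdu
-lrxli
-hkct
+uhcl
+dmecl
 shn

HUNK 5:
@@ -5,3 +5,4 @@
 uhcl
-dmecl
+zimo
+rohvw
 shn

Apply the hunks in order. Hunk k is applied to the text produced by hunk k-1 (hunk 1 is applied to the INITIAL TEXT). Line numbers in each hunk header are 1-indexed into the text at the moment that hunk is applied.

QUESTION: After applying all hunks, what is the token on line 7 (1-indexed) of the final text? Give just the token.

Hunk 1: at line 4 remove [sqnwr] add [rdfdu,mwpol] -> 10 lines: adly zpog mesyc jryf rdfdu mwpol ysii jqyg ugq bxj
Hunk 2: at line 4 remove [mwpol,ysii] add [pkf,nihsw] -> 10 lines: adly zpog mesyc jryf rdfdu pkf nihsw jqyg ugq bxj
Hunk 3: at line 4 remove [pkf,nihsw] add [lrxli,hkct,shn] -> 11 lines: adly zpog mesyc jryf rdfdu lrxli hkct shn jqyg ugq bxj
Hunk 4: at line 4 remove [rdfdu,lrxli,hkct] add [uhcl,dmecl] -> 10 lines: adly zpog mesyc jryf uhcl dmecl shn jqyg ugq bxj
Hunk 5: at line 5 remove [dmecl] add [zimo,rohvw] -> 11 lines: adly zpog mesyc jryf uhcl zimo rohvw shn jqyg ugq bxj
Final line 7: rohvw

Answer: rohvw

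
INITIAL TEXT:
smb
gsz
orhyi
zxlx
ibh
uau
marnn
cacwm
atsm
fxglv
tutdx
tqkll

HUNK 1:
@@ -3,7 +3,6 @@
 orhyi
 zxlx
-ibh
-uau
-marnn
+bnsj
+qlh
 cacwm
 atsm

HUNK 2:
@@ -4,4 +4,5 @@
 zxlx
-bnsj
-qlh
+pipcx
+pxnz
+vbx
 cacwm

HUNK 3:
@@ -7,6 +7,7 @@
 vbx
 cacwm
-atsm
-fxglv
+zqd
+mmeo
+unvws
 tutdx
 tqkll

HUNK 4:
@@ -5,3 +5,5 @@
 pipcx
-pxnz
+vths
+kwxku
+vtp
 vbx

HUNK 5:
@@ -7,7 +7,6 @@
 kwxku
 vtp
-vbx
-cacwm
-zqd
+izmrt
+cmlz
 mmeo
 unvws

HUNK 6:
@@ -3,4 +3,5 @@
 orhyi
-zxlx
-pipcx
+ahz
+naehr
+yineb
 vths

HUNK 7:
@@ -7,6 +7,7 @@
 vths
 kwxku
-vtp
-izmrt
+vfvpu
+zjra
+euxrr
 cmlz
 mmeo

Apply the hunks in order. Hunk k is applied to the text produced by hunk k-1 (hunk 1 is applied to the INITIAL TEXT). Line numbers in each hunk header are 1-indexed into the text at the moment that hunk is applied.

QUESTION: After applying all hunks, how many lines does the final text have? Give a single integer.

Answer: 16

Derivation:
Hunk 1: at line 3 remove [ibh,uau,marnn] add [bnsj,qlh] -> 11 lines: smb gsz orhyi zxlx bnsj qlh cacwm atsm fxglv tutdx tqkll
Hunk 2: at line 4 remove [bnsj,qlh] add [pipcx,pxnz,vbx] -> 12 lines: smb gsz orhyi zxlx pipcx pxnz vbx cacwm atsm fxglv tutdx tqkll
Hunk 3: at line 7 remove [atsm,fxglv] add [zqd,mmeo,unvws] -> 13 lines: smb gsz orhyi zxlx pipcx pxnz vbx cacwm zqd mmeo unvws tutdx tqkll
Hunk 4: at line 5 remove [pxnz] add [vths,kwxku,vtp] -> 15 lines: smb gsz orhyi zxlx pipcx vths kwxku vtp vbx cacwm zqd mmeo unvws tutdx tqkll
Hunk 5: at line 7 remove [vbx,cacwm,zqd] add [izmrt,cmlz] -> 14 lines: smb gsz orhyi zxlx pipcx vths kwxku vtp izmrt cmlz mmeo unvws tutdx tqkll
Hunk 6: at line 3 remove [zxlx,pipcx] add [ahz,naehr,yineb] -> 15 lines: smb gsz orhyi ahz naehr yineb vths kwxku vtp izmrt cmlz mmeo unvws tutdx tqkll
Hunk 7: at line 7 remove [vtp,izmrt] add [vfvpu,zjra,euxrr] -> 16 lines: smb gsz orhyi ahz naehr yineb vths kwxku vfvpu zjra euxrr cmlz mmeo unvws tutdx tqkll
Final line count: 16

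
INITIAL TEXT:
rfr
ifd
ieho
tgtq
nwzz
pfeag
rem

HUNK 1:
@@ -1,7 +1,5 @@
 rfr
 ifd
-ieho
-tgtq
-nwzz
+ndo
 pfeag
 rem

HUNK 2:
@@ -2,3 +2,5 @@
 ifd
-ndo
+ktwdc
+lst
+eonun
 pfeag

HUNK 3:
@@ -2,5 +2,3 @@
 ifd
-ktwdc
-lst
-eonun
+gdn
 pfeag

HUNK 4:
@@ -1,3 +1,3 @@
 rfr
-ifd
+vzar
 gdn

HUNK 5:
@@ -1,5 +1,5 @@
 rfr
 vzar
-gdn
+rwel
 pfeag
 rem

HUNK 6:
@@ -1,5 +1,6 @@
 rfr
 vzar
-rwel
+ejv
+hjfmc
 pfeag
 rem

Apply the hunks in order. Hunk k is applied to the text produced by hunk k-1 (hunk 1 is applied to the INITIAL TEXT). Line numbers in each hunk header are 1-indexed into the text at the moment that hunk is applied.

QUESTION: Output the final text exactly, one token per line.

Answer: rfr
vzar
ejv
hjfmc
pfeag
rem

Derivation:
Hunk 1: at line 1 remove [ieho,tgtq,nwzz] add [ndo] -> 5 lines: rfr ifd ndo pfeag rem
Hunk 2: at line 2 remove [ndo] add [ktwdc,lst,eonun] -> 7 lines: rfr ifd ktwdc lst eonun pfeag rem
Hunk 3: at line 2 remove [ktwdc,lst,eonun] add [gdn] -> 5 lines: rfr ifd gdn pfeag rem
Hunk 4: at line 1 remove [ifd] add [vzar] -> 5 lines: rfr vzar gdn pfeag rem
Hunk 5: at line 1 remove [gdn] add [rwel] -> 5 lines: rfr vzar rwel pfeag rem
Hunk 6: at line 1 remove [rwel] add [ejv,hjfmc] -> 6 lines: rfr vzar ejv hjfmc pfeag rem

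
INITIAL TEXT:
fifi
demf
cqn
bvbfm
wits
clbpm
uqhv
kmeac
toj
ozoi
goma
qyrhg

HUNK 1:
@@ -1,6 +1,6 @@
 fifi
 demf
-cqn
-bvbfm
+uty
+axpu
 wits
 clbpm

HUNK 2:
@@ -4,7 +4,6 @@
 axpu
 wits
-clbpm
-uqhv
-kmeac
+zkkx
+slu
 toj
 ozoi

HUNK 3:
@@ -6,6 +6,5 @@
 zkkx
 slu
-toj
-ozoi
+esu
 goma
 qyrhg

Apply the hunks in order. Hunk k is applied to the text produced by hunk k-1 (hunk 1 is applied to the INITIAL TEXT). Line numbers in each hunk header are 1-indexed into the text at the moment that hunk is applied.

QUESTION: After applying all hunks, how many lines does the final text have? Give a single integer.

Answer: 10

Derivation:
Hunk 1: at line 1 remove [cqn,bvbfm] add [uty,axpu] -> 12 lines: fifi demf uty axpu wits clbpm uqhv kmeac toj ozoi goma qyrhg
Hunk 2: at line 4 remove [clbpm,uqhv,kmeac] add [zkkx,slu] -> 11 lines: fifi demf uty axpu wits zkkx slu toj ozoi goma qyrhg
Hunk 3: at line 6 remove [toj,ozoi] add [esu] -> 10 lines: fifi demf uty axpu wits zkkx slu esu goma qyrhg
Final line count: 10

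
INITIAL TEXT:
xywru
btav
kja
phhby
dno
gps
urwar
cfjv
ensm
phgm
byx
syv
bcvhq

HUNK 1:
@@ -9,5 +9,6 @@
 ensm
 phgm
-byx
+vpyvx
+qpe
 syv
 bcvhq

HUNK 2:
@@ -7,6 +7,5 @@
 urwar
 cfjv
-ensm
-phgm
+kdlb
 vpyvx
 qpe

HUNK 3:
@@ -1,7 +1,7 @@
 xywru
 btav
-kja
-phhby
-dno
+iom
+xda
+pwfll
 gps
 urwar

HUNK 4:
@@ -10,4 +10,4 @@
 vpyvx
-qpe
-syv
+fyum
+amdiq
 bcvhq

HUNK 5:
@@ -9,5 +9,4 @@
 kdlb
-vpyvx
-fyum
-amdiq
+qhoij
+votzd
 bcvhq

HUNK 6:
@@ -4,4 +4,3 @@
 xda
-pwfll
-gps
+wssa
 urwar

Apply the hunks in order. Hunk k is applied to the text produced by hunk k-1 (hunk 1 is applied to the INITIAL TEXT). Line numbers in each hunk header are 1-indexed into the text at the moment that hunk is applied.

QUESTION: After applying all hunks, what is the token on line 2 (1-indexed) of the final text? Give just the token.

Answer: btav

Derivation:
Hunk 1: at line 9 remove [byx] add [vpyvx,qpe] -> 14 lines: xywru btav kja phhby dno gps urwar cfjv ensm phgm vpyvx qpe syv bcvhq
Hunk 2: at line 7 remove [ensm,phgm] add [kdlb] -> 13 lines: xywru btav kja phhby dno gps urwar cfjv kdlb vpyvx qpe syv bcvhq
Hunk 3: at line 1 remove [kja,phhby,dno] add [iom,xda,pwfll] -> 13 lines: xywru btav iom xda pwfll gps urwar cfjv kdlb vpyvx qpe syv bcvhq
Hunk 4: at line 10 remove [qpe,syv] add [fyum,amdiq] -> 13 lines: xywru btav iom xda pwfll gps urwar cfjv kdlb vpyvx fyum amdiq bcvhq
Hunk 5: at line 9 remove [vpyvx,fyum,amdiq] add [qhoij,votzd] -> 12 lines: xywru btav iom xda pwfll gps urwar cfjv kdlb qhoij votzd bcvhq
Hunk 6: at line 4 remove [pwfll,gps] add [wssa] -> 11 lines: xywru btav iom xda wssa urwar cfjv kdlb qhoij votzd bcvhq
Final line 2: btav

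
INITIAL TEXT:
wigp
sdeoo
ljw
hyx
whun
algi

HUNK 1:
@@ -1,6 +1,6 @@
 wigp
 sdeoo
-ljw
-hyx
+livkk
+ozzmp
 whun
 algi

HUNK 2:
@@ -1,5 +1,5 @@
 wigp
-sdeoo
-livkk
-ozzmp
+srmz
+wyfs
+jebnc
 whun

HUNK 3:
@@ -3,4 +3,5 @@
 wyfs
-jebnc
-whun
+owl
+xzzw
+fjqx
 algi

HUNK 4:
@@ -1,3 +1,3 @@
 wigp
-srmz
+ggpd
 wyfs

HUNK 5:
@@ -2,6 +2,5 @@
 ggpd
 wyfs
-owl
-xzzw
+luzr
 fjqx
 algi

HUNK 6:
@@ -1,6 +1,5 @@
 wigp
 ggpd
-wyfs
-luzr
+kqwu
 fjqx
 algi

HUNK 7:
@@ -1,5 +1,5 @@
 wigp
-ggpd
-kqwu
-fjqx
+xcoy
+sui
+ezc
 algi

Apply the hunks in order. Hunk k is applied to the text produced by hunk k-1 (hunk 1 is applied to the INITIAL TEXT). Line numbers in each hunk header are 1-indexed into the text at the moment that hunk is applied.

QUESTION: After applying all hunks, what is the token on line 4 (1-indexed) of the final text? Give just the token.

Answer: ezc

Derivation:
Hunk 1: at line 1 remove [ljw,hyx] add [livkk,ozzmp] -> 6 lines: wigp sdeoo livkk ozzmp whun algi
Hunk 2: at line 1 remove [sdeoo,livkk,ozzmp] add [srmz,wyfs,jebnc] -> 6 lines: wigp srmz wyfs jebnc whun algi
Hunk 3: at line 3 remove [jebnc,whun] add [owl,xzzw,fjqx] -> 7 lines: wigp srmz wyfs owl xzzw fjqx algi
Hunk 4: at line 1 remove [srmz] add [ggpd] -> 7 lines: wigp ggpd wyfs owl xzzw fjqx algi
Hunk 5: at line 2 remove [owl,xzzw] add [luzr] -> 6 lines: wigp ggpd wyfs luzr fjqx algi
Hunk 6: at line 1 remove [wyfs,luzr] add [kqwu] -> 5 lines: wigp ggpd kqwu fjqx algi
Hunk 7: at line 1 remove [ggpd,kqwu,fjqx] add [xcoy,sui,ezc] -> 5 lines: wigp xcoy sui ezc algi
Final line 4: ezc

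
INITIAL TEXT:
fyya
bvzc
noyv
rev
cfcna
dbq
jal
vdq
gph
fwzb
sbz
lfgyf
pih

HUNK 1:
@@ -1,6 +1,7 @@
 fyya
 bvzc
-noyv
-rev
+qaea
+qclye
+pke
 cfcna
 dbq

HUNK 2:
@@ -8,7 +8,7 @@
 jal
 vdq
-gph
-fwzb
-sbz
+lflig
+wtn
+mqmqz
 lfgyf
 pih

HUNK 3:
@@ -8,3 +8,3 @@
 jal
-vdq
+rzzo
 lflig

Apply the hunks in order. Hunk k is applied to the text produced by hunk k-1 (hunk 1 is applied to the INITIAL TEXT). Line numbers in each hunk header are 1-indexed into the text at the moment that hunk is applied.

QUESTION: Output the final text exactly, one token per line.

Answer: fyya
bvzc
qaea
qclye
pke
cfcna
dbq
jal
rzzo
lflig
wtn
mqmqz
lfgyf
pih

Derivation:
Hunk 1: at line 1 remove [noyv,rev] add [qaea,qclye,pke] -> 14 lines: fyya bvzc qaea qclye pke cfcna dbq jal vdq gph fwzb sbz lfgyf pih
Hunk 2: at line 8 remove [gph,fwzb,sbz] add [lflig,wtn,mqmqz] -> 14 lines: fyya bvzc qaea qclye pke cfcna dbq jal vdq lflig wtn mqmqz lfgyf pih
Hunk 3: at line 8 remove [vdq] add [rzzo] -> 14 lines: fyya bvzc qaea qclye pke cfcna dbq jal rzzo lflig wtn mqmqz lfgyf pih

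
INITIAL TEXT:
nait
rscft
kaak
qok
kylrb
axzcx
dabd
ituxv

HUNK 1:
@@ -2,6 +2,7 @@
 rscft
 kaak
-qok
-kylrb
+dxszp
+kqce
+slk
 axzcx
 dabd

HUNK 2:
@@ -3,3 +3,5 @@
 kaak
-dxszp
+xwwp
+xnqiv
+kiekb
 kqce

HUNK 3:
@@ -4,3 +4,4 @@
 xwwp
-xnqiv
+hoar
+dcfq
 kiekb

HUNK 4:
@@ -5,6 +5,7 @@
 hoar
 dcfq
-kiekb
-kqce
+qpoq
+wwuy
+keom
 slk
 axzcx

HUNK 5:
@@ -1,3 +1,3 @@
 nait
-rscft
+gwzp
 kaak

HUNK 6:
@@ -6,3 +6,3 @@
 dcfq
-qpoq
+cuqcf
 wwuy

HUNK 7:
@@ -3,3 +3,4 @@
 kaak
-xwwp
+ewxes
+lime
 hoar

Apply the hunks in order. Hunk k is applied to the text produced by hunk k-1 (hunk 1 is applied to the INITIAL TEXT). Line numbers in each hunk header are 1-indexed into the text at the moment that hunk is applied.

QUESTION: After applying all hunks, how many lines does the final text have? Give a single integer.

Hunk 1: at line 2 remove [qok,kylrb] add [dxszp,kqce,slk] -> 9 lines: nait rscft kaak dxszp kqce slk axzcx dabd ituxv
Hunk 2: at line 3 remove [dxszp] add [xwwp,xnqiv,kiekb] -> 11 lines: nait rscft kaak xwwp xnqiv kiekb kqce slk axzcx dabd ituxv
Hunk 3: at line 4 remove [xnqiv] add [hoar,dcfq] -> 12 lines: nait rscft kaak xwwp hoar dcfq kiekb kqce slk axzcx dabd ituxv
Hunk 4: at line 5 remove [kiekb,kqce] add [qpoq,wwuy,keom] -> 13 lines: nait rscft kaak xwwp hoar dcfq qpoq wwuy keom slk axzcx dabd ituxv
Hunk 5: at line 1 remove [rscft] add [gwzp] -> 13 lines: nait gwzp kaak xwwp hoar dcfq qpoq wwuy keom slk axzcx dabd ituxv
Hunk 6: at line 6 remove [qpoq] add [cuqcf] -> 13 lines: nait gwzp kaak xwwp hoar dcfq cuqcf wwuy keom slk axzcx dabd ituxv
Hunk 7: at line 3 remove [xwwp] add [ewxes,lime] -> 14 lines: nait gwzp kaak ewxes lime hoar dcfq cuqcf wwuy keom slk axzcx dabd ituxv
Final line count: 14

Answer: 14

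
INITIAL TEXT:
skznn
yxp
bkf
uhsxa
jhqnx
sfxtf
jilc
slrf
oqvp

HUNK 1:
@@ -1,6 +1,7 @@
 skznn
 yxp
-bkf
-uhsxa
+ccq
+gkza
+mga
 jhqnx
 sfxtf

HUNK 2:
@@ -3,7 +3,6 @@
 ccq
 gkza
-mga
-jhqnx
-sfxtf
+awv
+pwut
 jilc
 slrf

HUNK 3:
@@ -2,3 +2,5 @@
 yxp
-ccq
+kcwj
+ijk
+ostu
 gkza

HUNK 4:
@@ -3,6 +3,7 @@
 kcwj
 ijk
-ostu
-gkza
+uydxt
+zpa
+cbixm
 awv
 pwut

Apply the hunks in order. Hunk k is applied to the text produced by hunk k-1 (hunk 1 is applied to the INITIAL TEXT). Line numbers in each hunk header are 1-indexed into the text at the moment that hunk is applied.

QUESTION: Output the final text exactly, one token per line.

Hunk 1: at line 1 remove [bkf,uhsxa] add [ccq,gkza,mga] -> 10 lines: skznn yxp ccq gkza mga jhqnx sfxtf jilc slrf oqvp
Hunk 2: at line 3 remove [mga,jhqnx,sfxtf] add [awv,pwut] -> 9 lines: skznn yxp ccq gkza awv pwut jilc slrf oqvp
Hunk 3: at line 2 remove [ccq] add [kcwj,ijk,ostu] -> 11 lines: skznn yxp kcwj ijk ostu gkza awv pwut jilc slrf oqvp
Hunk 4: at line 3 remove [ostu,gkza] add [uydxt,zpa,cbixm] -> 12 lines: skznn yxp kcwj ijk uydxt zpa cbixm awv pwut jilc slrf oqvp

Answer: skznn
yxp
kcwj
ijk
uydxt
zpa
cbixm
awv
pwut
jilc
slrf
oqvp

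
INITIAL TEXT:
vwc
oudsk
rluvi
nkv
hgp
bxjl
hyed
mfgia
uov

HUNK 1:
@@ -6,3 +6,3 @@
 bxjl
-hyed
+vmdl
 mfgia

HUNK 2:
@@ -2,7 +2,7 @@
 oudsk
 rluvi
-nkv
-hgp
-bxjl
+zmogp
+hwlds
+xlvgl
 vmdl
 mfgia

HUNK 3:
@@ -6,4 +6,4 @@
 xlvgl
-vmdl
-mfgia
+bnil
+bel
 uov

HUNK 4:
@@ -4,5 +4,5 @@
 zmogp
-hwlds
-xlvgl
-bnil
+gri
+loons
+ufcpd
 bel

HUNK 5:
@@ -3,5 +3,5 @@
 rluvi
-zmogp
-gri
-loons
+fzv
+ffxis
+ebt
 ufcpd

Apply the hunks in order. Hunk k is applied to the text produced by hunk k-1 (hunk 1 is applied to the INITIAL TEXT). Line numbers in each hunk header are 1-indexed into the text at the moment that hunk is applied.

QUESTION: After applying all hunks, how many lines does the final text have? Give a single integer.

Answer: 9

Derivation:
Hunk 1: at line 6 remove [hyed] add [vmdl] -> 9 lines: vwc oudsk rluvi nkv hgp bxjl vmdl mfgia uov
Hunk 2: at line 2 remove [nkv,hgp,bxjl] add [zmogp,hwlds,xlvgl] -> 9 lines: vwc oudsk rluvi zmogp hwlds xlvgl vmdl mfgia uov
Hunk 3: at line 6 remove [vmdl,mfgia] add [bnil,bel] -> 9 lines: vwc oudsk rluvi zmogp hwlds xlvgl bnil bel uov
Hunk 4: at line 4 remove [hwlds,xlvgl,bnil] add [gri,loons,ufcpd] -> 9 lines: vwc oudsk rluvi zmogp gri loons ufcpd bel uov
Hunk 5: at line 3 remove [zmogp,gri,loons] add [fzv,ffxis,ebt] -> 9 lines: vwc oudsk rluvi fzv ffxis ebt ufcpd bel uov
Final line count: 9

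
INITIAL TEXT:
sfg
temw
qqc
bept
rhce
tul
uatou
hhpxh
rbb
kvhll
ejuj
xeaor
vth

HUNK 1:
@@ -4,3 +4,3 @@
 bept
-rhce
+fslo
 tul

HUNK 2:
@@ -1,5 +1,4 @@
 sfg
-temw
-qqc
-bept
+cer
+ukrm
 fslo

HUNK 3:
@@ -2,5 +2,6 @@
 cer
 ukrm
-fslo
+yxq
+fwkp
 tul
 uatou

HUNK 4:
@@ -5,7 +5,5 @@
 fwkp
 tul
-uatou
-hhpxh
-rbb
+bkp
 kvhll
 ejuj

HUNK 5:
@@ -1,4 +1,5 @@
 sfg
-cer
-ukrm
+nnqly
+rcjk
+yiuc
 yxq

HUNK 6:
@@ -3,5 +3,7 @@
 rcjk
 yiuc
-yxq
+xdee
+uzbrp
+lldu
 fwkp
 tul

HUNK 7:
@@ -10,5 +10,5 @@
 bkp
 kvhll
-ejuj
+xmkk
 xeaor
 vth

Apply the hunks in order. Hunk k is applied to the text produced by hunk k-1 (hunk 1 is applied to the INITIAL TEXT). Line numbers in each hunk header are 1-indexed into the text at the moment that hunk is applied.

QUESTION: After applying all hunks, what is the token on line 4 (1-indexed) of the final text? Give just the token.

Hunk 1: at line 4 remove [rhce] add [fslo] -> 13 lines: sfg temw qqc bept fslo tul uatou hhpxh rbb kvhll ejuj xeaor vth
Hunk 2: at line 1 remove [temw,qqc,bept] add [cer,ukrm] -> 12 lines: sfg cer ukrm fslo tul uatou hhpxh rbb kvhll ejuj xeaor vth
Hunk 3: at line 2 remove [fslo] add [yxq,fwkp] -> 13 lines: sfg cer ukrm yxq fwkp tul uatou hhpxh rbb kvhll ejuj xeaor vth
Hunk 4: at line 5 remove [uatou,hhpxh,rbb] add [bkp] -> 11 lines: sfg cer ukrm yxq fwkp tul bkp kvhll ejuj xeaor vth
Hunk 5: at line 1 remove [cer,ukrm] add [nnqly,rcjk,yiuc] -> 12 lines: sfg nnqly rcjk yiuc yxq fwkp tul bkp kvhll ejuj xeaor vth
Hunk 6: at line 3 remove [yxq] add [xdee,uzbrp,lldu] -> 14 lines: sfg nnqly rcjk yiuc xdee uzbrp lldu fwkp tul bkp kvhll ejuj xeaor vth
Hunk 7: at line 10 remove [ejuj] add [xmkk] -> 14 lines: sfg nnqly rcjk yiuc xdee uzbrp lldu fwkp tul bkp kvhll xmkk xeaor vth
Final line 4: yiuc

Answer: yiuc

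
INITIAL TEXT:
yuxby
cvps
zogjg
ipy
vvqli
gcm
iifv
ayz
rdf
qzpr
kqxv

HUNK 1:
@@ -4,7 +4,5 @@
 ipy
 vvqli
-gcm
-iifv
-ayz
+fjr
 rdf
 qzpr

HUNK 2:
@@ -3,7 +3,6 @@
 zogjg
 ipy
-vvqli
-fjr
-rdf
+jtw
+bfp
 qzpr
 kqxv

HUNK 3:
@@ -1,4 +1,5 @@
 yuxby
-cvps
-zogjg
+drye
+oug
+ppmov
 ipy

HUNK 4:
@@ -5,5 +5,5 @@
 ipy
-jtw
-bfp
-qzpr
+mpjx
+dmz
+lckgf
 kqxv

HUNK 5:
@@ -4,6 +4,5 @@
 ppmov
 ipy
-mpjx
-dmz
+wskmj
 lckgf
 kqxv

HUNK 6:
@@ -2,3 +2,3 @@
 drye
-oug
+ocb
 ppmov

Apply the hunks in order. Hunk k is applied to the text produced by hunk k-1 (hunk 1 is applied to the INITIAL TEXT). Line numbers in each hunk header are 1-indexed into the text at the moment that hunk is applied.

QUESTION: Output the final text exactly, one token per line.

Hunk 1: at line 4 remove [gcm,iifv,ayz] add [fjr] -> 9 lines: yuxby cvps zogjg ipy vvqli fjr rdf qzpr kqxv
Hunk 2: at line 3 remove [vvqli,fjr,rdf] add [jtw,bfp] -> 8 lines: yuxby cvps zogjg ipy jtw bfp qzpr kqxv
Hunk 3: at line 1 remove [cvps,zogjg] add [drye,oug,ppmov] -> 9 lines: yuxby drye oug ppmov ipy jtw bfp qzpr kqxv
Hunk 4: at line 5 remove [jtw,bfp,qzpr] add [mpjx,dmz,lckgf] -> 9 lines: yuxby drye oug ppmov ipy mpjx dmz lckgf kqxv
Hunk 5: at line 4 remove [mpjx,dmz] add [wskmj] -> 8 lines: yuxby drye oug ppmov ipy wskmj lckgf kqxv
Hunk 6: at line 2 remove [oug] add [ocb] -> 8 lines: yuxby drye ocb ppmov ipy wskmj lckgf kqxv

Answer: yuxby
drye
ocb
ppmov
ipy
wskmj
lckgf
kqxv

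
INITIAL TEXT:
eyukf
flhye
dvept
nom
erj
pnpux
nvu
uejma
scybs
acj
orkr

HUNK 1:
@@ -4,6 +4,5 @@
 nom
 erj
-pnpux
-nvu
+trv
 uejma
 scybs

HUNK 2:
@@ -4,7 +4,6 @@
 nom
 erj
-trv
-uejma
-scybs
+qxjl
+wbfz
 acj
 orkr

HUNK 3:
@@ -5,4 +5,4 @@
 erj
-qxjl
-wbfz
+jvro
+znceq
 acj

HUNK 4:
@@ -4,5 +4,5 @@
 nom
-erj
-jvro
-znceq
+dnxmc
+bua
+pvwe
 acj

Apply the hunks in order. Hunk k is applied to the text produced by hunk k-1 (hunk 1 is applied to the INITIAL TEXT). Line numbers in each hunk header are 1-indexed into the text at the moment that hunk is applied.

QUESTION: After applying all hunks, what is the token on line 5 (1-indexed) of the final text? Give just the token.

Answer: dnxmc

Derivation:
Hunk 1: at line 4 remove [pnpux,nvu] add [trv] -> 10 lines: eyukf flhye dvept nom erj trv uejma scybs acj orkr
Hunk 2: at line 4 remove [trv,uejma,scybs] add [qxjl,wbfz] -> 9 lines: eyukf flhye dvept nom erj qxjl wbfz acj orkr
Hunk 3: at line 5 remove [qxjl,wbfz] add [jvro,znceq] -> 9 lines: eyukf flhye dvept nom erj jvro znceq acj orkr
Hunk 4: at line 4 remove [erj,jvro,znceq] add [dnxmc,bua,pvwe] -> 9 lines: eyukf flhye dvept nom dnxmc bua pvwe acj orkr
Final line 5: dnxmc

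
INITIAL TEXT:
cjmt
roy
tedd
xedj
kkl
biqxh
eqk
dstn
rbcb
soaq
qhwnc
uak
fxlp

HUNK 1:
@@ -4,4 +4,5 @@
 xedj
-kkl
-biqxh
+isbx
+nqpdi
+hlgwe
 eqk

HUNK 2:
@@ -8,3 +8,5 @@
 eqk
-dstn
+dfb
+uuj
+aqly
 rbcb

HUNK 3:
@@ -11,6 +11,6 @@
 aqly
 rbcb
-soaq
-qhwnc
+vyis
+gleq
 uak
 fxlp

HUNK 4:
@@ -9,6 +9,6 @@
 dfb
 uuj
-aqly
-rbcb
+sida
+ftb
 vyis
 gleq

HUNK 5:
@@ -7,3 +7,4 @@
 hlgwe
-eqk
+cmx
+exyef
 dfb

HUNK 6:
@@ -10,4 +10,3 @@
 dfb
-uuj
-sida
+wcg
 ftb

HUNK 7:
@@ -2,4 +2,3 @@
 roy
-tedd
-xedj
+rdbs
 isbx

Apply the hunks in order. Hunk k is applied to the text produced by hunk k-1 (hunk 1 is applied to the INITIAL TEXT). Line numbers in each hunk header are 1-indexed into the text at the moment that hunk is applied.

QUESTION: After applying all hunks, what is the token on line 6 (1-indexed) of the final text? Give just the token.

Hunk 1: at line 4 remove [kkl,biqxh] add [isbx,nqpdi,hlgwe] -> 14 lines: cjmt roy tedd xedj isbx nqpdi hlgwe eqk dstn rbcb soaq qhwnc uak fxlp
Hunk 2: at line 8 remove [dstn] add [dfb,uuj,aqly] -> 16 lines: cjmt roy tedd xedj isbx nqpdi hlgwe eqk dfb uuj aqly rbcb soaq qhwnc uak fxlp
Hunk 3: at line 11 remove [soaq,qhwnc] add [vyis,gleq] -> 16 lines: cjmt roy tedd xedj isbx nqpdi hlgwe eqk dfb uuj aqly rbcb vyis gleq uak fxlp
Hunk 4: at line 9 remove [aqly,rbcb] add [sida,ftb] -> 16 lines: cjmt roy tedd xedj isbx nqpdi hlgwe eqk dfb uuj sida ftb vyis gleq uak fxlp
Hunk 5: at line 7 remove [eqk] add [cmx,exyef] -> 17 lines: cjmt roy tedd xedj isbx nqpdi hlgwe cmx exyef dfb uuj sida ftb vyis gleq uak fxlp
Hunk 6: at line 10 remove [uuj,sida] add [wcg] -> 16 lines: cjmt roy tedd xedj isbx nqpdi hlgwe cmx exyef dfb wcg ftb vyis gleq uak fxlp
Hunk 7: at line 2 remove [tedd,xedj] add [rdbs] -> 15 lines: cjmt roy rdbs isbx nqpdi hlgwe cmx exyef dfb wcg ftb vyis gleq uak fxlp
Final line 6: hlgwe

Answer: hlgwe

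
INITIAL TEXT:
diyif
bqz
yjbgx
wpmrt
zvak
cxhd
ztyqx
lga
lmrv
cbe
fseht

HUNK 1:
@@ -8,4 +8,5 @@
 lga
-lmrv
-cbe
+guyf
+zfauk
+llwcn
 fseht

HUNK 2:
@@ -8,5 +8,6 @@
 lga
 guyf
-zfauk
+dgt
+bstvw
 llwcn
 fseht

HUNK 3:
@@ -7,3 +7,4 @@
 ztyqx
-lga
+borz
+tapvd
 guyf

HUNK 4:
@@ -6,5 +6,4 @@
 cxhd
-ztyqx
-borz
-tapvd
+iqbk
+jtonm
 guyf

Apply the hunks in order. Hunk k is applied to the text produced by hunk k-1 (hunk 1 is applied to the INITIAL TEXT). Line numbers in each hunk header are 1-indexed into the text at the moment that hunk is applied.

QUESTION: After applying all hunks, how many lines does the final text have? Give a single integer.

Answer: 13

Derivation:
Hunk 1: at line 8 remove [lmrv,cbe] add [guyf,zfauk,llwcn] -> 12 lines: diyif bqz yjbgx wpmrt zvak cxhd ztyqx lga guyf zfauk llwcn fseht
Hunk 2: at line 8 remove [zfauk] add [dgt,bstvw] -> 13 lines: diyif bqz yjbgx wpmrt zvak cxhd ztyqx lga guyf dgt bstvw llwcn fseht
Hunk 3: at line 7 remove [lga] add [borz,tapvd] -> 14 lines: diyif bqz yjbgx wpmrt zvak cxhd ztyqx borz tapvd guyf dgt bstvw llwcn fseht
Hunk 4: at line 6 remove [ztyqx,borz,tapvd] add [iqbk,jtonm] -> 13 lines: diyif bqz yjbgx wpmrt zvak cxhd iqbk jtonm guyf dgt bstvw llwcn fseht
Final line count: 13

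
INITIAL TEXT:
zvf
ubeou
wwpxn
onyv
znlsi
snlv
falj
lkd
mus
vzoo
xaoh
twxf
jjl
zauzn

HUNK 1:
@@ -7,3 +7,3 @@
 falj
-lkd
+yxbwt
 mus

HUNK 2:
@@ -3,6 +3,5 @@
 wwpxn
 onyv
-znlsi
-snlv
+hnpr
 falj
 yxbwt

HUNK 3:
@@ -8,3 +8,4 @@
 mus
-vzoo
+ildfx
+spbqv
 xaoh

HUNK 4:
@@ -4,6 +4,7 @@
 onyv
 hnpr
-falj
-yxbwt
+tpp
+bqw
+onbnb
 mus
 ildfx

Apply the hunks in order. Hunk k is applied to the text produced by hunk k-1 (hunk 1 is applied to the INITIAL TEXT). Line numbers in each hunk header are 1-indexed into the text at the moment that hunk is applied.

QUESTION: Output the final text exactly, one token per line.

Answer: zvf
ubeou
wwpxn
onyv
hnpr
tpp
bqw
onbnb
mus
ildfx
spbqv
xaoh
twxf
jjl
zauzn

Derivation:
Hunk 1: at line 7 remove [lkd] add [yxbwt] -> 14 lines: zvf ubeou wwpxn onyv znlsi snlv falj yxbwt mus vzoo xaoh twxf jjl zauzn
Hunk 2: at line 3 remove [znlsi,snlv] add [hnpr] -> 13 lines: zvf ubeou wwpxn onyv hnpr falj yxbwt mus vzoo xaoh twxf jjl zauzn
Hunk 3: at line 8 remove [vzoo] add [ildfx,spbqv] -> 14 lines: zvf ubeou wwpxn onyv hnpr falj yxbwt mus ildfx spbqv xaoh twxf jjl zauzn
Hunk 4: at line 4 remove [falj,yxbwt] add [tpp,bqw,onbnb] -> 15 lines: zvf ubeou wwpxn onyv hnpr tpp bqw onbnb mus ildfx spbqv xaoh twxf jjl zauzn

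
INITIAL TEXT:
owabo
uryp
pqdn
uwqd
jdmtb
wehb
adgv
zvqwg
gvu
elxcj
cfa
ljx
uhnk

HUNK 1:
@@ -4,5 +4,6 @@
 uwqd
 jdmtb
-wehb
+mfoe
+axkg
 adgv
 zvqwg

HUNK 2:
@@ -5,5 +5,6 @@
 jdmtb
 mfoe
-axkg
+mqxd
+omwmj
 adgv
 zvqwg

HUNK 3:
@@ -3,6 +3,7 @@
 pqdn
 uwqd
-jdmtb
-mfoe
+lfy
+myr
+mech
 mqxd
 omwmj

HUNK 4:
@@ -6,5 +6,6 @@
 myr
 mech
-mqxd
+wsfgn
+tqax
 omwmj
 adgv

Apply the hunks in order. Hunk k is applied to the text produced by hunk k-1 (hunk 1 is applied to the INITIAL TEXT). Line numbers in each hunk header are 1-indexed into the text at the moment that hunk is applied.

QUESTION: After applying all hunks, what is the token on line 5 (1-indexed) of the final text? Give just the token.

Hunk 1: at line 4 remove [wehb] add [mfoe,axkg] -> 14 lines: owabo uryp pqdn uwqd jdmtb mfoe axkg adgv zvqwg gvu elxcj cfa ljx uhnk
Hunk 2: at line 5 remove [axkg] add [mqxd,omwmj] -> 15 lines: owabo uryp pqdn uwqd jdmtb mfoe mqxd omwmj adgv zvqwg gvu elxcj cfa ljx uhnk
Hunk 3: at line 3 remove [jdmtb,mfoe] add [lfy,myr,mech] -> 16 lines: owabo uryp pqdn uwqd lfy myr mech mqxd omwmj adgv zvqwg gvu elxcj cfa ljx uhnk
Hunk 4: at line 6 remove [mqxd] add [wsfgn,tqax] -> 17 lines: owabo uryp pqdn uwqd lfy myr mech wsfgn tqax omwmj adgv zvqwg gvu elxcj cfa ljx uhnk
Final line 5: lfy

Answer: lfy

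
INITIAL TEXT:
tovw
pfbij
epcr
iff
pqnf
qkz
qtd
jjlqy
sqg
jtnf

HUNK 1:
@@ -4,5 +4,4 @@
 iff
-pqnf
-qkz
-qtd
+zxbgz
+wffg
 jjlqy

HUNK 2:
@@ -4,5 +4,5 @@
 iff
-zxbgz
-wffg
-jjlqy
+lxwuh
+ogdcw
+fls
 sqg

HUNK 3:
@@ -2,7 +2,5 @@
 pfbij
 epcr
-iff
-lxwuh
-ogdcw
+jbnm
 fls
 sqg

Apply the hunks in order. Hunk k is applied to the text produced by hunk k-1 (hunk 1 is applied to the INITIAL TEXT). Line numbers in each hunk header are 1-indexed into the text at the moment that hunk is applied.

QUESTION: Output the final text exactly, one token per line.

Hunk 1: at line 4 remove [pqnf,qkz,qtd] add [zxbgz,wffg] -> 9 lines: tovw pfbij epcr iff zxbgz wffg jjlqy sqg jtnf
Hunk 2: at line 4 remove [zxbgz,wffg,jjlqy] add [lxwuh,ogdcw,fls] -> 9 lines: tovw pfbij epcr iff lxwuh ogdcw fls sqg jtnf
Hunk 3: at line 2 remove [iff,lxwuh,ogdcw] add [jbnm] -> 7 lines: tovw pfbij epcr jbnm fls sqg jtnf

Answer: tovw
pfbij
epcr
jbnm
fls
sqg
jtnf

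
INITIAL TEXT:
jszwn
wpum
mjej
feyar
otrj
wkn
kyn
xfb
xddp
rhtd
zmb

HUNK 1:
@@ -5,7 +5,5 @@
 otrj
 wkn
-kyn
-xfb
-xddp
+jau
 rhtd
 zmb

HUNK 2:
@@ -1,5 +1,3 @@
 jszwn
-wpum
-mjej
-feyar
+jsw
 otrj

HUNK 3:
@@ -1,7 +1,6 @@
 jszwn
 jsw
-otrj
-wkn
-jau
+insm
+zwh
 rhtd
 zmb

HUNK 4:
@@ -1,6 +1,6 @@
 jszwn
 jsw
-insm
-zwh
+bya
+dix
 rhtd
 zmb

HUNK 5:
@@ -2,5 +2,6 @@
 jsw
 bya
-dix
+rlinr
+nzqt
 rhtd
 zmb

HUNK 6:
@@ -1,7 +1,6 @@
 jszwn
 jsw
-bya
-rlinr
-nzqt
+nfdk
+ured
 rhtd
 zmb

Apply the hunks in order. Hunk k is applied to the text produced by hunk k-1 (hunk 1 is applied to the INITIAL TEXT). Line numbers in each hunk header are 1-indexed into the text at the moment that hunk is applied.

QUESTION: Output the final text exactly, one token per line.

Hunk 1: at line 5 remove [kyn,xfb,xddp] add [jau] -> 9 lines: jszwn wpum mjej feyar otrj wkn jau rhtd zmb
Hunk 2: at line 1 remove [wpum,mjej,feyar] add [jsw] -> 7 lines: jszwn jsw otrj wkn jau rhtd zmb
Hunk 3: at line 1 remove [otrj,wkn,jau] add [insm,zwh] -> 6 lines: jszwn jsw insm zwh rhtd zmb
Hunk 4: at line 1 remove [insm,zwh] add [bya,dix] -> 6 lines: jszwn jsw bya dix rhtd zmb
Hunk 5: at line 2 remove [dix] add [rlinr,nzqt] -> 7 lines: jszwn jsw bya rlinr nzqt rhtd zmb
Hunk 6: at line 1 remove [bya,rlinr,nzqt] add [nfdk,ured] -> 6 lines: jszwn jsw nfdk ured rhtd zmb

Answer: jszwn
jsw
nfdk
ured
rhtd
zmb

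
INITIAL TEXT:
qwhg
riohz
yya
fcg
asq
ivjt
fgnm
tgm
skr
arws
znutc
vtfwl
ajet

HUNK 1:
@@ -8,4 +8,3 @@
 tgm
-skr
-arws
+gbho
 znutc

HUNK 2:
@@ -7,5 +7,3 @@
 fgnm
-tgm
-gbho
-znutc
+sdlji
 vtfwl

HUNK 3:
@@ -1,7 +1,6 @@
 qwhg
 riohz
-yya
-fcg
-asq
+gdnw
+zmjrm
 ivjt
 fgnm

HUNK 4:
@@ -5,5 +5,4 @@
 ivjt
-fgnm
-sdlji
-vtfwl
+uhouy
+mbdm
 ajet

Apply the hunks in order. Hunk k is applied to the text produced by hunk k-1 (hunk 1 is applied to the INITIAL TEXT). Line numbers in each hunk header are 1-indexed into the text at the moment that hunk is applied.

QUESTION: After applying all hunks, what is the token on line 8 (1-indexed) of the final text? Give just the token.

Hunk 1: at line 8 remove [skr,arws] add [gbho] -> 12 lines: qwhg riohz yya fcg asq ivjt fgnm tgm gbho znutc vtfwl ajet
Hunk 2: at line 7 remove [tgm,gbho,znutc] add [sdlji] -> 10 lines: qwhg riohz yya fcg asq ivjt fgnm sdlji vtfwl ajet
Hunk 3: at line 1 remove [yya,fcg,asq] add [gdnw,zmjrm] -> 9 lines: qwhg riohz gdnw zmjrm ivjt fgnm sdlji vtfwl ajet
Hunk 4: at line 5 remove [fgnm,sdlji,vtfwl] add [uhouy,mbdm] -> 8 lines: qwhg riohz gdnw zmjrm ivjt uhouy mbdm ajet
Final line 8: ajet

Answer: ajet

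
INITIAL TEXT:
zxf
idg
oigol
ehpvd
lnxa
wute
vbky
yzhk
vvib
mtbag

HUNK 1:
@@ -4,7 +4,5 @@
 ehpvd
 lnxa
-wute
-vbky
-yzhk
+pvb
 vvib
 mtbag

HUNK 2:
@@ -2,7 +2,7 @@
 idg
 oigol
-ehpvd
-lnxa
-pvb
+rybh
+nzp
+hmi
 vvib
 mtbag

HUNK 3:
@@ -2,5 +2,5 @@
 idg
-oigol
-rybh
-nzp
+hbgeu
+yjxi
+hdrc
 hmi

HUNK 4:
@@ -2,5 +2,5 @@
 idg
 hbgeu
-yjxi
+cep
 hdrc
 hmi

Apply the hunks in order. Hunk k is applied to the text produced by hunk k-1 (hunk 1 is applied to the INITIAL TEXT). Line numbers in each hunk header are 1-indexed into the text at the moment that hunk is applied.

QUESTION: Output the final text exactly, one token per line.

Answer: zxf
idg
hbgeu
cep
hdrc
hmi
vvib
mtbag

Derivation:
Hunk 1: at line 4 remove [wute,vbky,yzhk] add [pvb] -> 8 lines: zxf idg oigol ehpvd lnxa pvb vvib mtbag
Hunk 2: at line 2 remove [ehpvd,lnxa,pvb] add [rybh,nzp,hmi] -> 8 lines: zxf idg oigol rybh nzp hmi vvib mtbag
Hunk 3: at line 2 remove [oigol,rybh,nzp] add [hbgeu,yjxi,hdrc] -> 8 lines: zxf idg hbgeu yjxi hdrc hmi vvib mtbag
Hunk 4: at line 2 remove [yjxi] add [cep] -> 8 lines: zxf idg hbgeu cep hdrc hmi vvib mtbag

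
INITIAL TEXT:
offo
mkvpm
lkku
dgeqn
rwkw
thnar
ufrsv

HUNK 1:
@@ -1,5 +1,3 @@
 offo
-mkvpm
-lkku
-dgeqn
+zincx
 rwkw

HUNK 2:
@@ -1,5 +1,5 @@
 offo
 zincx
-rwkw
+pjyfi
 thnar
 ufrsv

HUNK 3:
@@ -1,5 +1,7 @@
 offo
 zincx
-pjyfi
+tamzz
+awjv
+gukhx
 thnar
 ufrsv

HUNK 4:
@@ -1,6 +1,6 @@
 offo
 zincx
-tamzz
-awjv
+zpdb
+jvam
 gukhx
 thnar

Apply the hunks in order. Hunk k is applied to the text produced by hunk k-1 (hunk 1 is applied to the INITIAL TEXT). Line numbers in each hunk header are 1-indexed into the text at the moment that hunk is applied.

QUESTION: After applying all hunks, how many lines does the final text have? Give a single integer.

Answer: 7

Derivation:
Hunk 1: at line 1 remove [mkvpm,lkku,dgeqn] add [zincx] -> 5 lines: offo zincx rwkw thnar ufrsv
Hunk 2: at line 1 remove [rwkw] add [pjyfi] -> 5 lines: offo zincx pjyfi thnar ufrsv
Hunk 3: at line 1 remove [pjyfi] add [tamzz,awjv,gukhx] -> 7 lines: offo zincx tamzz awjv gukhx thnar ufrsv
Hunk 4: at line 1 remove [tamzz,awjv] add [zpdb,jvam] -> 7 lines: offo zincx zpdb jvam gukhx thnar ufrsv
Final line count: 7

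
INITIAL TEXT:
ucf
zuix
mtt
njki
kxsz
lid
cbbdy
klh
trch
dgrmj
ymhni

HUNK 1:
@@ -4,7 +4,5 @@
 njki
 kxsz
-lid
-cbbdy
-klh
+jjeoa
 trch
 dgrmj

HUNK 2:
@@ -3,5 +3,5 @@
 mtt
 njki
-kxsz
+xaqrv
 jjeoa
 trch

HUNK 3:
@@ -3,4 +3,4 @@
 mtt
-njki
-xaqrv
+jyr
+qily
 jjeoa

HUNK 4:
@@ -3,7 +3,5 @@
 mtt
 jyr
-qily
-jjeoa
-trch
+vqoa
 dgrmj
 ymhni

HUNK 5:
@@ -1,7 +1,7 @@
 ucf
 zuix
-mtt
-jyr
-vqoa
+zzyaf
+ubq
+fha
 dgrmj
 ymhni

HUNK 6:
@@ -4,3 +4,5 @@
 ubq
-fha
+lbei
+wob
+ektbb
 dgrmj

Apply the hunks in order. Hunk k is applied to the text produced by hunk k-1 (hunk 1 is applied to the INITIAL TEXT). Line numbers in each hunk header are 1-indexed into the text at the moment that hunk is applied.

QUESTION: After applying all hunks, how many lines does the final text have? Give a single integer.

Hunk 1: at line 4 remove [lid,cbbdy,klh] add [jjeoa] -> 9 lines: ucf zuix mtt njki kxsz jjeoa trch dgrmj ymhni
Hunk 2: at line 3 remove [kxsz] add [xaqrv] -> 9 lines: ucf zuix mtt njki xaqrv jjeoa trch dgrmj ymhni
Hunk 3: at line 3 remove [njki,xaqrv] add [jyr,qily] -> 9 lines: ucf zuix mtt jyr qily jjeoa trch dgrmj ymhni
Hunk 4: at line 3 remove [qily,jjeoa,trch] add [vqoa] -> 7 lines: ucf zuix mtt jyr vqoa dgrmj ymhni
Hunk 5: at line 1 remove [mtt,jyr,vqoa] add [zzyaf,ubq,fha] -> 7 lines: ucf zuix zzyaf ubq fha dgrmj ymhni
Hunk 6: at line 4 remove [fha] add [lbei,wob,ektbb] -> 9 lines: ucf zuix zzyaf ubq lbei wob ektbb dgrmj ymhni
Final line count: 9

Answer: 9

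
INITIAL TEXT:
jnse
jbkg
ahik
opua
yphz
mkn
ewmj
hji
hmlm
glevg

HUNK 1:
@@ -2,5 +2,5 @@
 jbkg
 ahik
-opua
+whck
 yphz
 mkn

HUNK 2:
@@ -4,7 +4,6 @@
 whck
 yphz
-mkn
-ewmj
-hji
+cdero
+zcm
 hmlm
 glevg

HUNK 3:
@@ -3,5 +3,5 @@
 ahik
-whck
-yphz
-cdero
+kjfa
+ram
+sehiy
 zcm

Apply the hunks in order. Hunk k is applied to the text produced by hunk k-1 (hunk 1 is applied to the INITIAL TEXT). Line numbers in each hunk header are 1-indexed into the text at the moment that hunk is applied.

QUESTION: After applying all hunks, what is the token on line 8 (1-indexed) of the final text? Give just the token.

Hunk 1: at line 2 remove [opua] add [whck] -> 10 lines: jnse jbkg ahik whck yphz mkn ewmj hji hmlm glevg
Hunk 2: at line 4 remove [mkn,ewmj,hji] add [cdero,zcm] -> 9 lines: jnse jbkg ahik whck yphz cdero zcm hmlm glevg
Hunk 3: at line 3 remove [whck,yphz,cdero] add [kjfa,ram,sehiy] -> 9 lines: jnse jbkg ahik kjfa ram sehiy zcm hmlm glevg
Final line 8: hmlm

Answer: hmlm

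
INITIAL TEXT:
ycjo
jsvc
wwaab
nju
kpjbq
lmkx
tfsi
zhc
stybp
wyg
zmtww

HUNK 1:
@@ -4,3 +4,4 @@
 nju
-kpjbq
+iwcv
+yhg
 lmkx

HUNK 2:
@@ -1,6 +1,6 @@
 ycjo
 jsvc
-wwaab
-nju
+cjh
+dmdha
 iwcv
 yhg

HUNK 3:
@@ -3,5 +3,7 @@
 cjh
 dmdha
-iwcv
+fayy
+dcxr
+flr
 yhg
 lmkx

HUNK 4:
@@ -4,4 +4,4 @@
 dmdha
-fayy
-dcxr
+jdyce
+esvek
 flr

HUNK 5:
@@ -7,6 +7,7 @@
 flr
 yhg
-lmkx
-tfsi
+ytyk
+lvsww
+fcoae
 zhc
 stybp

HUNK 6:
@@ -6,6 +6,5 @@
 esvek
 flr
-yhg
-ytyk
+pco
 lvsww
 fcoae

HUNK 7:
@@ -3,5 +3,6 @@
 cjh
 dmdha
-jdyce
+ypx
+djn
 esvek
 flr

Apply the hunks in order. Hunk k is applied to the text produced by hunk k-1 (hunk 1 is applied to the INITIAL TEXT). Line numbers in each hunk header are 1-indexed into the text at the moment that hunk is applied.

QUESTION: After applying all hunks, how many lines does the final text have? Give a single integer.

Hunk 1: at line 4 remove [kpjbq] add [iwcv,yhg] -> 12 lines: ycjo jsvc wwaab nju iwcv yhg lmkx tfsi zhc stybp wyg zmtww
Hunk 2: at line 1 remove [wwaab,nju] add [cjh,dmdha] -> 12 lines: ycjo jsvc cjh dmdha iwcv yhg lmkx tfsi zhc stybp wyg zmtww
Hunk 3: at line 3 remove [iwcv] add [fayy,dcxr,flr] -> 14 lines: ycjo jsvc cjh dmdha fayy dcxr flr yhg lmkx tfsi zhc stybp wyg zmtww
Hunk 4: at line 4 remove [fayy,dcxr] add [jdyce,esvek] -> 14 lines: ycjo jsvc cjh dmdha jdyce esvek flr yhg lmkx tfsi zhc stybp wyg zmtww
Hunk 5: at line 7 remove [lmkx,tfsi] add [ytyk,lvsww,fcoae] -> 15 lines: ycjo jsvc cjh dmdha jdyce esvek flr yhg ytyk lvsww fcoae zhc stybp wyg zmtww
Hunk 6: at line 6 remove [yhg,ytyk] add [pco] -> 14 lines: ycjo jsvc cjh dmdha jdyce esvek flr pco lvsww fcoae zhc stybp wyg zmtww
Hunk 7: at line 3 remove [jdyce] add [ypx,djn] -> 15 lines: ycjo jsvc cjh dmdha ypx djn esvek flr pco lvsww fcoae zhc stybp wyg zmtww
Final line count: 15

Answer: 15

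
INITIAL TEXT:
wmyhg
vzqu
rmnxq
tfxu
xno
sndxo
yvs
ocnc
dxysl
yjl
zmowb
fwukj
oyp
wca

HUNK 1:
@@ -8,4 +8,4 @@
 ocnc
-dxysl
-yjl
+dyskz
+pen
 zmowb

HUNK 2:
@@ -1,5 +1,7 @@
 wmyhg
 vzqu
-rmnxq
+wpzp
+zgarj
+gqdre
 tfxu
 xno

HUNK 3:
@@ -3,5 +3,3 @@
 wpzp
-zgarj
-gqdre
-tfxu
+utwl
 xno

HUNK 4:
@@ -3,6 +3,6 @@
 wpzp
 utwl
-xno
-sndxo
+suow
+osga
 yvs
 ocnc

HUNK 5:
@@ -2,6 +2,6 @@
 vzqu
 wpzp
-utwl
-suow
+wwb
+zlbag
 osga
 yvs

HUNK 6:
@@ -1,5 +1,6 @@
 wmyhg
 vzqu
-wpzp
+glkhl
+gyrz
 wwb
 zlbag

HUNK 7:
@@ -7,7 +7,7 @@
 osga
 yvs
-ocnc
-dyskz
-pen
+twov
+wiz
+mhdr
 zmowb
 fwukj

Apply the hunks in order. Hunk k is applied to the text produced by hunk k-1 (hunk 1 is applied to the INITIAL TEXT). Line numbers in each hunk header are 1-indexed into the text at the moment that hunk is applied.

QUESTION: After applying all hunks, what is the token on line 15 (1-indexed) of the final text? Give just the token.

Hunk 1: at line 8 remove [dxysl,yjl] add [dyskz,pen] -> 14 lines: wmyhg vzqu rmnxq tfxu xno sndxo yvs ocnc dyskz pen zmowb fwukj oyp wca
Hunk 2: at line 1 remove [rmnxq] add [wpzp,zgarj,gqdre] -> 16 lines: wmyhg vzqu wpzp zgarj gqdre tfxu xno sndxo yvs ocnc dyskz pen zmowb fwukj oyp wca
Hunk 3: at line 3 remove [zgarj,gqdre,tfxu] add [utwl] -> 14 lines: wmyhg vzqu wpzp utwl xno sndxo yvs ocnc dyskz pen zmowb fwukj oyp wca
Hunk 4: at line 3 remove [xno,sndxo] add [suow,osga] -> 14 lines: wmyhg vzqu wpzp utwl suow osga yvs ocnc dyskz pen zmowb fwukj oyp wca
Hunk 5: at line 2 remove [utwl,suow] add [wwb,zlbag] -> 14 lines: wmyhg vzqu wpzp wwb zlbag osga yvs ocnc dyskz pen zmowb fwukj oyp wca
Hunk 6: at line 1 remove [wpzp] add [glkhl,gyrz] -> 15 lines: wmyhg vzqu glkhl gyrz wwb zlbag osga yvs ocnc dyskz pen zmowb fwukj oyp wca
Hunk 7: at line 7 remove [ocnc,dyskz,pen] add [twov,wiz,mhdr] -> 15 lines: wmyhg vzqu glkhl gyrz wwb zlbag osga yvs twov wiz mhdr zmowb fwukj oyp wca
Final line 15: wca

Answer: wca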